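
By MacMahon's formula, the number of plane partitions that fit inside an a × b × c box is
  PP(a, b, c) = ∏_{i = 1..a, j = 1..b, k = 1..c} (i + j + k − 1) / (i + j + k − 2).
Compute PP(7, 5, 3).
PP(7, 5, 3) = 16195608

Evaluate the triple product over i = 1..7, j = 1..5, k = 1..3. The factors are (2/1) · (3/2) · (4/3) · (3/2) · (4/3) · (5/4) · (4/3) · (5/4) · … (105 factors total). The numerators and denominators telescope so the product is an integer; carrying out the multiplication exactly gives PP(7, 5, 3) = 16195608.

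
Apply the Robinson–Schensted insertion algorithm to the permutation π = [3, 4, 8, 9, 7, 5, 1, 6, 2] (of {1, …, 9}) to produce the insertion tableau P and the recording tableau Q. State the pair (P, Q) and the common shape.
P = [1, 2, 5, 6] / [3, 4] / [7, 9] / [8];  Q = [1, 2, 3, 4] / [5, 8] / [6, 9] / [7];  common shape = (4, 2, 2, 1)

Row-insert the values π_1, π_2, … into P one at a time, bumping the leftmost entry strictly greater than the inserted value down to the next row. The recording tableau Q records, in position (i, j), the step at which that cell was added to P.
  Insert 3 (step 1): P = [3];  Q = [1]
  Insert 4 (step 2): P = [3, 4];  Q = [1, 2]
  Insert 8 (step 3): P = [3, 4, 8];  Q = [1, 2, 3]
  Insert 9 (step 4): P = [3, 4, 8, 9];  Q = [1, 2, 3, 4]
  Insert 7 (step 5): P = [3, 4, 7, 9] / [8];  Q = [1, 2, 3, 4] / [5]
  Insert 5 (step 6): P = [3, 4, 5, 9] / [7] / [8];  Q = [1, 2, 3, 4] / [5] / [6]
  Insert 1 (step 7): P = [1, 4, 5, 9] / [3] / [7] / [8];  Q = [1, 2, 3, 4] / [5] / [6] / [7]
  Insert 6 (step 8): P = [1, 4, 5, 6] / [3, 9] / [7] / [8];  Q = [1, 2, 3, 4] / [5, 8] / [6] / [7]
  Insert 2 (step 9): P = [1, 2, 5, 6] / [3, 4] / [7, 9] / [8];  Q = [1, 2, 3, 4] / [5, 8] / [6, 9] / [7]
Final shape: (4, 2, 2, 1).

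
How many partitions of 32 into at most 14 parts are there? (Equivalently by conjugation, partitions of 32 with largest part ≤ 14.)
p(32, parts ≤ 14) = 7139

Use the recurrence p(n, m) = p(n, m−1) + p(n−m, m): either the largest part is < m (count p(n, m−1)) or the largest part is exactly m (remove one copy of m, count p(n−m, m)). With p(0, ·) = 1 this gives p(32, parts ≤ 14) = 7139. (By conjugating Young diagrams, this also counts partitions of 32 into at most 14 parts.)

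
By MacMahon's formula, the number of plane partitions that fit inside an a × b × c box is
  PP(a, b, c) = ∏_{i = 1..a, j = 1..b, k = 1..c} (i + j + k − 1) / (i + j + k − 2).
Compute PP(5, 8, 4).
PP(5, 8, 4) = 4789851066

Evaluate the triple product over i = 1..5, j = 1..8, k = 1..4. The factors are (2/1) · (3/2) · (4/3) · (5/4) · (3/2) · (4/3) · (5/4) · (6/5) · … (160 factors total). The numerators and denominators telescope so the product is an integer; carrying out the multiplication exactly gives PP(5, 8, 4) = 4789851066.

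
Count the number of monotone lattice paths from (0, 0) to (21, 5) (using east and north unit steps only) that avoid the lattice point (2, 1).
Number of paths = 39215

Total paths from (0, 0) to (21, 5): C(26, 21) = 65780. Paths through (2, 1): (paths (0, 0) → (2, 1)) × (paths (2, 1) → (21, 5)) = C(3, 2) · C(23, 19) = 3 · 8855 = 26565. Avoidance count = 65780 − 26565 = 39215.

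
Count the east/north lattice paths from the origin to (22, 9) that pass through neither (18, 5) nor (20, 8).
Number of paths = 9489800

Inclusion–exclusion. Total paths: C(31, 22) = 20160075. Through P₁: C(23, 18)·C(8, 4) = 2355430. Through P₂: C(28, 20)·C(3, 2) = 9324315. Since P₁ is strictly southwest of P₂, a monotone path through both must visit P₁ then P₂; paths through both = C(23, 18)·C(5, 2)·C(3, 2) = 1009470. Avoid both = 20160075 − 2355430 − 9324315 + 1009470 = 9489800.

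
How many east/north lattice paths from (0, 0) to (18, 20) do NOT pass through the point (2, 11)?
Number of paths = 33418648560

Total paths from (0, 0) to (18, 20): C(38, 18) = 33578000610. Paths through (2, 11): (paths (0, 0) → (2, 11)) × (paths (2, 11) → (18, 20)) = C(13, 2) · C(25, 16) = 78 · 2042975 = 159352050. Avoidance count = 33578000610 − 159352050 = 33418648560.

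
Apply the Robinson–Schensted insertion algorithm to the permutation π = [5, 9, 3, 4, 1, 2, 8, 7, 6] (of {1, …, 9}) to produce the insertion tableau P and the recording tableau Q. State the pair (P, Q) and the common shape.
P = [1, 2, 6] / [3, 4, 7] / [5, 8] / [9];  Q = [1, 2, 7] / [3, 4, 8] / [5, 6] / [9];  common shape = (3, 3, 2, 1)

Row-insert the values π_1, π_2, … into P one at a time, bumping the leftmost entry strictly greater than the inserted value down to the next row. The recording tableau Q records, in position (i, j), the step at which that cell was added to P.
  Insert 5 (step 1): P = [5];  Q = [1]
  Insert 9 (step 2): P = [5, 9];  Q = [1, 2]
  Insert 3 (step 3): P = [3, 9] / [5];  Q = [1, 2] / [3]
  Insert 4 (step 4): P = [3, 4] / [5, 9];  Q = [1, 2] / [3, 4]
  Insert 1 (step 5): P = [1, 4] / [3, 9] / [5];  Q = [1, 2] / [3, 4] / [5]
  Insert 2 (step 6): P = [1, 2] / [3, 4] / [5, 9];  Q = [1, 2] / [3, 4] / [5, 6]
  Insert 8 (step 7): P = [1, 2, 8] / [3, 4] / [5, 9];  Q = [1, 2, 7] / [3, 4] / [5, 6]
  Insert 7 (step 8): P = [1, 2, 7] / [3, 4, 8] / [5, 9];  Q = [1, 2, 7] / [3, 4, 8] / [5, 6]
  Insert 6 (step 9): P = [1, 2, 6] / [3, 4, 7] / [5, 8] / [9];  Q = [1, 2, 7] / [3, 4, 8] / [5, 6] / [9]
Final shape: (3, 3, 2, 1).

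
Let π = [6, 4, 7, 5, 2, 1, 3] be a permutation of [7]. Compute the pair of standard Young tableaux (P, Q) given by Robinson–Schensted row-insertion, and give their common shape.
P = [1, 3] / [2, 5] / [4, 7] / [6];  Q = [1, 3] / [2, 4] / [5, 7] / [6];  common shape = (2, 2, 2, 1)

Row-insert the values π_1, π_2, … into P one at a time, bumping the leftmost entry strictly greater than the inserted value down to the next row. The recording tableau Q records, in position (i, j), the step at which that cell was added to P.
  Insert 6 (step 1): P = [6];  Q = [1]
  Insert 4 (step 2): P = [4] / [6];  Q = [1] / [2]
  Insert 7 (step 3): P = [4, 7] / [6];  Q = [1, 3] / [2]
  Insert 5 (step 4): P = [4, 5] / [6, 7];  Q = [1, 3] / [2, 4]
  Insert 2 (step 5): P = [2, 5] / [4, 7] / [6];  Q = [1, 3] / [2, 4] / [5]
  Insert 1 (step 6): P = [1, 5] / [2, 7] / [4] / [6];  Q = [1, 3] / [2, 4] / [5] / [6]
  Insert 3 (step 7): P = [1, 3] / [2, 5] / [4, 7] / [6];  Q = [1, 3] / [2, 4] / [5, 7] / [6]
Final shape: (2, 2, 2, 1).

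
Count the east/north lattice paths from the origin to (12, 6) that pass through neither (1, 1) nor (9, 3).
Number of paths = 7228

Inclusion–exclusion. Total paths: C(18, 12) = 18564. Through P₁: C(2, 1)·C(16, 11) = 8736. Through P₂: C(12, 9)·C(6, 3) = 4400. Since P₁ is strictly southwest of P₂, a monotone path through both must visit P₁ then P₂; paths through both = C(2, 1)·C(10, 8)·C(6, 3) = 1800. Avoid both = 18564 − 8736 − 4400 + 1800 = 7228.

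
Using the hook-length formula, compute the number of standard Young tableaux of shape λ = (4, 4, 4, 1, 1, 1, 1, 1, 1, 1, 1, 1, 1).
# SYT of shape (4, 4, 4, 1, 1, 1, 1, 1, 1, 1, 1, 1, 1) = 10669659

Hook-length formula: f^λ = n! / Π hook(c), product over all cells c of the Young diagram. For λ = (4, 4, 4, 1, 1, 1, 1, 1, 1, 1, 1, 1, 1), n = 22 boxes. Hook lengths by row (left-to-right, top-to-bottom): [16, 5, 4, 3]; [15, 4, 3, 2]; [14, 3, 2, 1]; [10]; [9]; [8]; [7]; [6]; [5]; [4]; [3]; [2]; [1]. Product of hooks = 105345515520000. So f^λ = 22! / 105345515520000 = 1124000727777607680000 / 105345515520000 = 10669659.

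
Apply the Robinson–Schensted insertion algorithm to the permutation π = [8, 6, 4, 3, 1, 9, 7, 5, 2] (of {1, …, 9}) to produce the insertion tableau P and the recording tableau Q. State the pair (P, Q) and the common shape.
P = [1, 2] / [3, 5] / [4, 7] / [6, 9] / [8];  Q = [1, 6] / [2, 7] / [3, 8] / [4, 9] / [5];  common shape = (2, 2, 2, 2, 1)

Row-insert the values π_1, π_2, … into P one at a time, bumping the leftmost entry strictly greater than the inserted value down to the next row. The recording tableau Q records, in position (i, j), the step at which that cell was added to P.
  Insert 8 (step 1): P = [8];  Q = [1]
  Insert 6 (step 2): P = [6] / [8];  Q = [1] / [2]
  Insert 4 (step 3): P = [4] / [6] / [8];  Q = [1] / [2] / [3]
  Insert 3 (step 4): P = [3] / [4] / [6] / [8];  Q = [1] / [2] / [3] / [4]
  Insert 1 (step 5): P = [1] / [3] / [4] / [6] / [8];  Q = [1] / [2] / [3] / [4] / [5]
  Insert 9 (step 6): P = [1, 9] / [3] / [4] / [6] / [8];  Q = [1, 6] / [2] / [3] / [4] / [5]
  Insert 7 (step 7): P = [1, 7] / [3, 9] / [4] / [6] / [8];  Q = [1, 6] / [2, 7] / [3] / [4] / [5]
  Insert 5 (step 8): P = [1, 5] / [3, 7] / [4, 9] / [6] / [8];  Q = [1, 6] / [2, 7] / [3, 8] / [4] / [5]
  Insert 2 (step 9): P = [1, 2] / [3, 5] / [4, 7] / [6, 9] / [8];  Q = [1, 6] / [2, 7] / [3, 8] / [4, 9] / [5]
Final shape: (2, 2, 2, 2, 1).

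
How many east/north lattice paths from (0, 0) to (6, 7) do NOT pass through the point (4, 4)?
Number of paths = 1016

Total paths from (0, 0) to (6, 7): C(13, 6) = 1716. Paths through (4, 4): (paths (0, 0) → (4, 4)) × (paths (4, 4) → (6, 7)) = C(8, 4) · C(5, 2) = 70 · 10 = 700. Avoidance count = 1716 − 700 = 1016.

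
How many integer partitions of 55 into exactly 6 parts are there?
p(55, 6 parts) = 8442

Partitions of n into exactly k parts are in bijection with partitions of n − k into at most k parts (subtract 1 from each part). So p(55, exactly 6) = p(49, parts ≤ 6). Computing via the recurrence p(m, j) = p(m, j−1) + p(m−j, j) gives 8442.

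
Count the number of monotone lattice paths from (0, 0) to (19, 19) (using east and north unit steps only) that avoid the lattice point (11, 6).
Number of paths = 32826871560

Total paths from (0, 0) to (19, 19): C(38, 19) = 35345263800. Paths through (11, 6): (paths (0, 0) → (11, 6)) × (paths (11, 6) → (19, 19)) = C(17, 11) · C(21, 8) = 12376 · 203490 = 2518392240. Avoidance count = 35345263800 − 2518392240 = 32826871560.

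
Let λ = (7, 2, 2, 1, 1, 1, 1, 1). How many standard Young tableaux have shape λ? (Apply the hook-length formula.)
# SYT of shape (7, 2, 2, 1, 1, 1, 1, 1) = 115830

Hook-length formula: f^λ = n! / Π hook(c), product over all cells c of the Young diagram. For λ = (7, 2, 2, 1, 1, 1, 1, 1), n = 16 boxes. Hook lengths by row (left-to-right, top-to-bottom): [14, 8, 5, 4, 3, 2, 1]; [8, 2]; [7, 1]; [5]; [4]; [3]; [2]; [1]. Product of hooks = 180633600. So f^λ = 16! / 180633600 = 20922789888000 / 180633600 = 115830.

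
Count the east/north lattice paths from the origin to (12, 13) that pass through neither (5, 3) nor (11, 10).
Number of paths = 3084732

Inclusion–exclusion. Total paths: C(25, 12) = 5200300. Through P₁: C(8, 5)·C(17, 7) = 1089088. Through P₂: C(21, 11)·C(4, 1) = 1410864. Since P₁ is strictly southwest of P₂, a monotone path through both must visit P₁ then P₂; paths through both = C(8, 5)·C(13, 6)·C(4, 1) = 384384. Avoid both = 5200300 − 1089088 − 1410864 + 384384 = 3084732.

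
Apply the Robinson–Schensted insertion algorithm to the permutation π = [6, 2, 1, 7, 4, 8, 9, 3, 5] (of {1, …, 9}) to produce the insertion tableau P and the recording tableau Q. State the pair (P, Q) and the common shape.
P = [1, 3, 5, 9] / [2, 4, 8] / [6, 7];  Q = [1, 4, 6, 7] / [2, 5, 9] / [3, 8];  common shape = (4, 3, 2)

Row-insert the values π_1, π_2, … into P one at a time, bumping the leftmost entry strictly greater than the inserted value down to the next row. The recording tableau Q records, in position (i, j), the step at which that cell was added to P.
  Insert 6 (step 1): P = [6];  Q = [1]
  Insert 2 (step 2): P = [2] / [6];  Q = [1] / [2]
  Insert 1 (step 3): P = [1] / [2] / [6];  Q = [1] / [2] / [3]
  Insert 7 (step 4): P = [1, 7] / [2] / [6];  Q = [1, 4] / [2] / [3]
  Insert 4 (step 5): P = [1, 4] / [2, 7] / [6];  Q = [1, 4] / [2, 5] / [3]
  Insert 8 (step 6): P = [1, 4, 8] / [2, 7] / [6];  Q = [1, 4, 6] / [2, 5] / [3]
  Insert 9 (step 7): P = [1, 4, 8, 9] / [2, 7] / [6];  Q = [1, 4, 6, 7] / [2, 5] / [3]
  Insert 3 (step 8): P = [1, 3, 8, 9] / [2, 4] / [6, 7];  Q = [1, 4, 6, 7] / [2, 5] / [3, 8]
  Insert 5 (step 9): P = [1, 3, 5, 9] / [2, 4, 8] / [6, 7];  Q = [1, 4, 6, 7] / [2, 5, 9] / [3, 8]
Final shape: (4, 3, 2).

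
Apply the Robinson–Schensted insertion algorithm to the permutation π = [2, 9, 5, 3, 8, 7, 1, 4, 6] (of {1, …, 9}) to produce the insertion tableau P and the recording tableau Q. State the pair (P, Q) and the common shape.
P = [1, 3, 4, 6] / [2, 7] / [5, 8] / [9];  Q = [1, 2, 5, 9] / [3, 6] / [4, 8] / [7];  common shape = (4, 2, 2, 1)

Row-insert the values π_1, π_2, … into P one at a time, bumping the leftmost entry strictly greater than the inserted value down to the next row. The recording tableau Q records, in position (i, j), the step at which that cell was added to P.
  Insert 2 (step 1): P = [2];  Q = [1]
  Insert 9 (step 2): P = [2, 9];  Q = [1, 2]
  Insert 5 (step 3): P = [2, 5] / [9];  Q = [1, 2] / [3]
  Insert 3 (step 4): P = [2, 3] / [5] / [9];  Q = [1, 2] / [3] / [4]
  Insert 8 (step 5): P = [2, 3, 8] / [5] / [9];  Q = [1, 2, 5] / [3] / [4]
  Insert 7 (step 6): P = [2, 3, 7] / [5, 8] / [9];  Q = [1, 2, 5] / [3, 6] / [4]
  Insert 1 (step 7): P = [1, 3, 7] / [2, 8] / [5] / [9];  Q = [1, 2, 5] / [3, 6] / [4] / [7]
  Insert 4 (step 8): P = [1, 3, 4] / [2, 7] / [5, 8] / [9];  Q = [1, 2, 5] / [3, 6] / [4, 8] / [7]
  Insert 6 (step 9): P = [1, 3, 4, 6] / [2, 7] / [5, 8] / [9];  Q = [1, 2, 5, 9] / [3, 6] / [4, 8] / [7]
Final shape: (4, 2, 2, 1).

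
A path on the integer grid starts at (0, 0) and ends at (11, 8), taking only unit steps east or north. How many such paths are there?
Number of paths = 75582

A monotone lattice path from (0, 0) to (11, 8) consists of 11 east steps and 8 north steps in some order, so it is determined by which 11 of the 19 steps are east. The count is C(19, 11) = 75582.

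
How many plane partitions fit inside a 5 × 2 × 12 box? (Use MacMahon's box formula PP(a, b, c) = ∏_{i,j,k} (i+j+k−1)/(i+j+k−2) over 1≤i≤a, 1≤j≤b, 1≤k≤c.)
PP(5, 2, 12) = 8836464

Evaluate the triple product over i = 1..5, j = 1..2, k = 1..12. The factors are (2/1) · (3/2) · (4/3) · (5/4) · (6/5) · (7/6) · (8/7) · (9/8) · … (120 factors total). The numerators and denominators telescope so the product is an integer; carrying out the multiplication exactly gives PP(5, 2, 12) = 8836464.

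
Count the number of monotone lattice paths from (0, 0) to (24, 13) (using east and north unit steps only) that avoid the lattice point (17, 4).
Number of paths = 3493998900

Total paths from (0, 0) to (24, 13): C(37, 24) = 3562467300. Paths through (17, 4): (paths (0, 0) → (17, 4)) × (paths (17, 4) → (24, 13)) = C(21, 17) · C(16, 7) = 5985 · 11440 = 68468400. Avoidance count = 3562467300 − 68468400 = 3493998900.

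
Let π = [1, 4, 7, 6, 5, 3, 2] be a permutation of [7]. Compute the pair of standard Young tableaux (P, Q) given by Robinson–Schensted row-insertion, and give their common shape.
P = [1, 2, 5] / [3] / [4] / [6] / [7];  Q = [1, 2, 3] / [4] / [5] / [6] / [7];  common shape = (3, 1, 1, 1, 1)

Row-insert the values π_1, π_2, … into P one at a time, bumping the leftmost entry strictly greater than the inserted value down to the next row. The recording tableau Q records, in position (i, j), the step at which that cell was added to P.
  Insert 1 (step 1): P = [1];  Q = [1]
  Insert 4 (step 2): P = [1, 4];  Q = [1, 2]
  Insert 7 (step 3): P = [1, 4, 7];  Q = [1, 2, 3]
  Insert 6 (step 4): P = [1, 4, 6] / [7];  Q = [1, 2, 3] / [4]
  Insert 5 (step 5): P = [1, 4, 5] / [6] / [7];  Q = [1, 2, 3] / [4] / [5]
  Insert 3 (step 6): P = [1, 3, 5] / [4] / [6] / [7];  Q = [1, 2, 3] / [4] / [5] / [6]
  Insert 2 (step 7): P = [1, 2, 5] / [3] / [4] / [6] / [7];  Q = [1, 2, 3] / [4] / [5] / [6] / [7]
Final shape: (3, 1, 1, 1, 1).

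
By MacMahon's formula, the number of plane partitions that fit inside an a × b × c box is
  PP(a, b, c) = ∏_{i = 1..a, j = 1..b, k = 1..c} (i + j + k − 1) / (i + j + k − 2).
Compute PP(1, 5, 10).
PP(1, 5, 10) = 3003

Evaluate the triple product over i = 1..1, j = 1..5, k = 1..10. The factors are (2/1) · (3/2) · (4/3) · (5/4) · (6/5) · (7/6) · (8/7) · (9/8) · … (50 factors total). The numerators and denominators telescope so the product is an integer; carrying out the multiplication exactly gives PP(1, 5, 10) = 3003.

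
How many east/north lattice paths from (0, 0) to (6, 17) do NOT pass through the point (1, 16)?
Number of paths = 100845

Total paths from (0, 0) to (6, 17): C(23, 6) = 100947. Paths through (1, 16): (paths (0, 0) → (1, 16)) × (paths (1, 16) → (6, 17)) = C(17, 1) · C(6, 5) = 17 · 6 = 102. Avoidance count = 100947 − 102 = 100845.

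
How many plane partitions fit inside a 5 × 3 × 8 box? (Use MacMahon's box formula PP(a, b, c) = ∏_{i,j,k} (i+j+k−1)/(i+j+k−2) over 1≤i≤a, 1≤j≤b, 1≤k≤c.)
PP(5, 3, 8) = 61408347

Evaluate the triple product over i = 1..5, j = 1..3, k = 1..8. The factors are (2/1) · (3/2) · (4/3) · (5/4) · (6/5) · (7/6) · (8/7) · (9/8) · … (120 factors total). The numerators and denominators telescope so the product is an integer; carrying out the multiplication exactly gives PP(5, 3, 8) = 61408347.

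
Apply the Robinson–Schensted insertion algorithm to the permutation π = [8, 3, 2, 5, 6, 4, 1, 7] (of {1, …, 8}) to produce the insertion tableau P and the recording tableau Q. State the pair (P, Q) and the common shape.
P = [1, 4, 6, 7] / [2, 5] / [3] / [8];  Q = [1, 4, 5, 8] / [2, 6] / [3] / [7];  common shape = (4, 2, 1, 1)

Row-insert the values π_1, π_2, … into P one at a time, bumping the leftmost entry strictly greater than the inserted value down to the next row. The recording tableau Q records, in position (i, j), the step at which that cell was added to P.
  Insert 8 (step 1): P = [8];  Q = [1]
  Insert 3 (step 2): P = [3] / [8];  Q = [1] / [2]
  Insert 2 (step 3): P = [2] / [3] / [8];  Q = [1] / [2] / [3]
  Insert 5 (step 4): P = [2, 5] / [3] / [8];  Q = [1, 4] / [2] / [3]
  Insert 6 (step 5): P = [2, 5, 6] / [3] / [8];  Q = [1, 4, 5] / [2] / [3]
  Insert 4 (step 6): P = [2, 4, 6] / [3, 5] / [8];  Q = [1, 4, 5] / [2, 6] / [3]
  Insert 1 (step 7): P = [1, 4, 6] / [2, 5] / [3] / [8];  Q = [1, 4, 5] / [2, 6] / [3] / [7]
  Insert 7 (step 8): P = [1, 4, 6, 7] / [2, 5] / [3] / [8];  Q = [1, 4, 5, 8] / [2, 6] / [3] / [7]
Final shape: (4, 2, 1, 1).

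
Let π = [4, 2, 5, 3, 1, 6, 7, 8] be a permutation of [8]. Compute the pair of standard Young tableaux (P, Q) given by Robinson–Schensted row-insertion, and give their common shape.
P = [1, 3, 6, 7, 8] / [2, 5] / [4];  Q = [1, 3, 6, 7, 8] / [2, 4] / [5];  common shape = (5, 2, 1)

Row-insert the values π_1, π_2, … into P one at a time, bumping the leftmost entry strictly greater than the inserted value down to the next row. The recording tableau Q records, in position (i, j), the step at which that cell was added to P.
  Insert 4 (step 1): P = [4];  Q = [1]
  Insert 2 (step 2): P = [2] / [4];  Q = [1] / [2]
  Insert 5 (step 3): P = [2, 5] / [4];  Q = [1, 3] / [2]
  Insert 3 (step 4): P = [2, 3] / [4, 5];  Q = [1, 3] / [2, 4]
  Insert 1 (step 5): P = [1, 3] / [2, 5] / [4];  Q = [1, 3] / [2, 4] / [5]
  Insert 6 (step 6): P = [1, 3, 6] / [2, 5] / [4];  Q = [1, 3, 6] / [2, 4] / [5]
  Insert 7 (step 7): P = [1, 3, 6, 7] / [2, 5] / [4];  Q = [1, 3, 6, 7] / [2, 4] / [5]
  Insert 8 (step 8): P = [1, 3, 6, 7, 8] / [2, 5] / [4];  Q = [1, 3, 6, 7, 8] / [2, 4] / [5]
Final shape: (5, 2, 1).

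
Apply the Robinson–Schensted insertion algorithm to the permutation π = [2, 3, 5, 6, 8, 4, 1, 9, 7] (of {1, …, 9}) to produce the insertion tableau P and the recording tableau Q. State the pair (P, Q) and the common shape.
P = [1, 3, 4, 6, 7, 9] / [2, 8] / [5];  Q = [1, 2, 3, 4, 5, 8] / [6, 9] / [7];  common shape = (6, 2, 1)

Row-insert the values π_1, π_2, … into P one at a time, bumping the leftmost entry strictly greater than the inserted value down to the next row. The recording tableau Q records, in position (i, j), the step at which that cell was added to P.
  Insert 2 (step 1): P = [2];  Q = [1]
  Insert 3 (step 2): P = [2, 3];  Q = [1, 2]
  Insert 5 (step 3): P = [2, 3, 5];  Q = [1, 2, 3]
  Insert 6 (step 4): P = [2, 3, 5, 6];  Q = [1, 2, 3, 4]
  Insert 8 (step 5): P = [2, 3, 5, 6, 8];  Q = [1, 2, 3, 4, 5]
  Insert 4 (step 6): P = [2, 3, 4, 6, 8] / [5];  Q = [1, 2, 3, 4, 5] / [6]
  Insert 1 (step 7): P = [1, 3, 4, 6, 8] / [2] / [5];  Q = [1, 2, 3, 4, 5] / [6] / [7]
  Insert 9 (step 8): P = [1, 3, 4, 6, 8, 9] / [2] / [5];  Q = [1, 2, 3, 4, 5, 8] / [6] / [7]
  Insert 7 (step 9): P = [1, 3, 4, 6, 7, 9] / [2, 8] / [5];  Q = [1, 2, 3, 4, 5, 8] / [6, 9] / [7]
Final shape: (6, 2, 1).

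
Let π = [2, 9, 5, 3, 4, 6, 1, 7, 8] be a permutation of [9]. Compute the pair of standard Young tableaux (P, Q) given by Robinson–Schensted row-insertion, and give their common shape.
P = [1, 3, 4, 6, 7, 8] / [2] / [5] / [9];  Q = [1, 2, 5, 6, 8, 9] / [3] / [4] / [7];  common shape = (6, 1, 1, 1)

Row-insert the values π_1, π_2, … into P one at a time, bumping the leftmost entry strictly greater than the inserted value down to the next row. The recording tableau Q records, in position (i, j), the step at which that cell was added to P.
  Insert 2 (step 1): P = [2];  Q = [1]
  Insert 9 (step 2): P = [2, 9];  Q = [1, 2]
  Insert 5 (step 3): P = [2, 5] / [9];  Q = [1, 2] / [3]
  Insert 3 (step 4): P = [2, 3] / [5] / [9];  Q = [1, 2] / [3] / [4]
  Insert 4 (step 5): P = [2, 3, 4] / [5] / [9];  Q = [1, 2, 5] / [3] / [4]
  Insert 6 (step 6): P = [2, 3, 4, 6] / [5] / [9];  Q = [1, 2, 5, 6] / [3] / [4]
  Insert 1 (step 7): P = [1, 3, 4, 6] / [2] / [5] / [9];  Q = [1, 2, 5, 6] / [3] / [4] / [7]
  Insert 7 (step 8): P = [1, 3, 4, 6, 7] / [2] / [5] / [9];  Q = [1, 2, 5, 6, 8] / [3] / [4] / [7]
  Insert 8 (step 9): P = [1, 3, 4, 6, 7, 8] / [2] / [5] / [9];  Q = [1, 2, 5, 6, 8, 9] / [3] / [4] / [7]
Final shape: (6, 1, 1, 1).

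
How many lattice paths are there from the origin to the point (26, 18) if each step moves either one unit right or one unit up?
Number of paths = 1029530696964

A monotone lattice path from (0, 0) to (26, 18) consists of 26 east steps and 18 north steps in some order, so it is determined by which 26 of the 44 steps are east. The count is C(44, 26) = 1029530696964.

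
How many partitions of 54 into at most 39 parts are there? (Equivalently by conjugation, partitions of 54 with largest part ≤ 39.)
p(54, parts ≤ 39) = 385647

Use the recurrence p(n, m) = p(n, m−1) + p(n−m, m): either the largest part is < m (count p(n, m−1)) or the largest part is exactly m (remove one copy of m, count p(n−m, m)). With p(0, ·) = 1 this gives p(54, parts ≤ 39) = 385647. (By conjugating Young diagrams, this also counts partitions of 54 into at most 39 parts.)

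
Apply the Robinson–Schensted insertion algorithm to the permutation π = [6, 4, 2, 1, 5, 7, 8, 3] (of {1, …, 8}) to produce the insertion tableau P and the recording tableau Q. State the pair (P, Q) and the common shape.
P = [1, 3, 7, 8] / [2, 5] / [4] / [6];  Q = [1, 5, 6, 7] / [2, 8] / [3] / [4];  common shape = (4, 2, 1, 1)

Row-insert the values π_1, π_2, … into P one at a time, bumping the leftmost entry strictly greater than the inserted value down to the next row. The recording tableau Q records, in position (i, j), the step at which that cell was added to P.
  Insert 6 (step 1): P = [6];  Q = [1]
  Insert 4 (step 2): P = [4] / [6];  Q = [1] / [2]
  Insert 2 (step 3): P = [2] / [4] / [6];  Q = [1] / [2] / [3]
  Insert 1 (step 4): P = [1] / [2] / [4] / [6];  Q = [1] / [2] / [3] / [4]
  Insert 5 (step 5): P = [1, 5] / [2] / [4] / [6];  Q = [1, 5] / [2] / [3] / [4]
  Insert 7 (step 6): P = [1, 5, 7] / [2] / [4] / [6];  Q = [1, 5, 6] / [2] / [3] / [4]
  Insert 8 (step 7): P = [1, 5, 7, 8] / [2] / [4] / [6];  Q = [1, 5, 6, 7] / [2] / [3] / [4]
  Insert 3 (step 8): P = [1, 3, 7, 8] / [2, 5] / [4] / [6];  Q = [1, 5, 6, 7] / [2, 8] / [3] / [4]
Final shape: (4, 2, 1, 1).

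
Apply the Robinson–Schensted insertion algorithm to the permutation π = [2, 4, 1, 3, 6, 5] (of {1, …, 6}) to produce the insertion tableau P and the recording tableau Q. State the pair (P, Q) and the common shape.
P = [1, 3, 5] / [2, 4, 6];  Q = [1, 2, 5] / [3, 4, 6];  common shape = (3, 3)

Row-insert the values π_1, π_2, … into P one at a time, bumping the leftmost entry strictly greater than the inserted value down to the next row. The recording tableau Q records, in position (i, j), the step at which that cell was added to P.
  Insert 2 (step 1): P = [2];  Q = [1]
  Insert 4 (step 2): P = [2, 4];  Q = [1, 2]
  Insert 1 (step 3): P = [1, 4] / [2];  Q = [1, 2] / [3]
  Insert 3 (step 4): P = [1, 3] / [2, 4];  Q = [1, 2] / [3, 4]
  Insert 6 (step 5): P = [1, 3, 6] / [2, 4];  Q = [1, 2, 5] / [3, 4]
  Insert 5 (step 6): P = [1, 3, 5] / [2, 4, 6];  Q = [1, 2, 5] / [3, 4, 6]
Final shape: (3, 3).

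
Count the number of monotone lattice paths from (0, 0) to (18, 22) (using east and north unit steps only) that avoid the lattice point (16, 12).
Number of paths = 111372425970

Total paths from (0, 0) to (18, 22): C(40, 18) = 113380261800. Paths through (16, 12): (paths (0, 0) → (16, 12)) × (paths (16, 12) → (18, 22)) = C(28, 16) · C(12, 2) = 30421755 · 66 = 2007835830. Avoidance count = 113380261800 − 2007835830 = 111372425970.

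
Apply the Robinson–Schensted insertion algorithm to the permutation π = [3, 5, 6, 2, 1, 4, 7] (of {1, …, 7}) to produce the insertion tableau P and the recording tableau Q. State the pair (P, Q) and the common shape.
P = [1, 4, 6, 7] / [2, 5] / [3];  Q = [1, 2, 3, 7] / [4, 6] / [5];  common shape = (4, 2, 1)

Row-insert the values π_1, π_2, … into P one at a time, bumping the leftmost entry strictly greater than the inserted value down to the next row. The recording tableau Q records, in position (i, j), the step at which that cell was added to P.
  Insert 3 (step 1): P = [3];  Q = [1]
  Insert 5 (step 2): P = [3, 5];  Q = [1, 2]
  Insert 6 (step 3): P = [3, 5, 6];  Q = [1, 2, 3]
  Insert 2 (step 4): P = [2, 5, 6] / [3];  Q = [1, 2, 3] / [4]
  Insert 1 (step 5): P = [1, 5, 6] / [2] / [3];  Q = [1, 2, 3] / [4] / [5]
  Insert 4 (step 6): P = [1, 4, 6] / [2, 5] / [3];  Q = [1, 2, 3] / [4, 6] / [5]
  Insert 7 (step 7): P = [1, 4, 6, 7] / [2, 5] / [3];  Q = [1, 2, 3, 7] / [4, 6] / [5]
Final shape: (4, 2, 1).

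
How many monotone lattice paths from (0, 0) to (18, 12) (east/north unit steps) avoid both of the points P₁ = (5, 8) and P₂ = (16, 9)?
Number of paths = 63154855

Inclusion–exclusion. Total paths: C(30, 18) = 86493225. Through P₁: C(13, 5)·C(17, 13) = 3063060. Through P₂: C(25, 16)·C(5, 2) = 20429750. Since P₁ is strictly southwest of P₂, a monotone path through both must visit P₁ then P₂; paths through both = C(13, 5)·C(12, 11)·C(5, 2) = 154440. Avoid both = 86493225 − 3063060 − 20429750 + 154440 = 63154855.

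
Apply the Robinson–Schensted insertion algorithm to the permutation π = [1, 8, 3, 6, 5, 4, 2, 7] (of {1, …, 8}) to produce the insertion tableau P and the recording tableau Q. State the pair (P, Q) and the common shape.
P = [1, 2, 4, 7] / [3] / [5] / [6] / [8];  Q = [1, 2, 4, 8] / [3] / [5] / [6] / [7];  common shape = (4, 1, 1, 1, 1)

Row-insert the values π_1, π_2, … into P one at a time, bumping the leftmost entry strictly greater than the inserted value down to the next row. The recording tableau Q records, in position (i, j), the step at which that cell was added to P.
  Insert 1 (step 1): P = [1];  Q = [1]
  Insert 8 (step 2): P = [1, 8];  Q = [1, 2]
  Insert 3 (step 3): P = [1, 3] / [8];  Q = [1, 2] / [3]
  Insert 6 (step 4): P = [1, 3, 6] / [8];  Q = [1, 2, 4] / [3]
  Insert 5 (step 5): P = [1, 3, 5] / [6] / [8];  Q = [1, 2, 4] / [3] / [5]
  Insert 4 (step 6): P = [1, 3, 4] / [5] / [6] / [8];  Q = [1, 2, 4] / [3] / [5] / [6]
  Insert 2 (step 7): P = [1, 2, 4] / [3] / [5] / [6] / [8];  Q = [1, 2, 4] / [3] / [5] / [6] / [7]
  Insert 7 (step 8): P = [1, 2, 4, 7] / [3] / [5] / [6] / [8];  Q = [1, 2, 4, 8] / [3] / [5] / [6] / [7]
Final shape: (4, 1, 1, 1, 1).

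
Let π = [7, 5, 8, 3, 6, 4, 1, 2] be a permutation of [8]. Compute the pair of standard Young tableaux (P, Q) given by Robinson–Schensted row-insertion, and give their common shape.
P = [1, 2] / [3, 4] / [5, 6] / [7, 8];  Q = [1, 3] / [2, 5] / [4, 6] / [7, 8];  common shape = (2, 2, 2, 2)

Row-insert the values π_1, π_2, … into P one at a time, bumping the leftmost entry strictly greater than the inserted value down to the next row. The recording tableau Q records, in position (i, j), the step at which that cell was added to P.
  Insert 7 (step 1): P = [7];  Q = [1]
  Insert 5 (step 2): P = [5] / [7];  Q = [1] / [2]
  Insert 8 (step 3): P = [5, 8] / [7];  Q = [1, 3] / [2]
  Insert 3 (step 4): P = [3, 8] / [5] / [7];  Q = [1, 3] / [2] / [4]
  Insert 6 (step 5): P = [3, 6] / [5, 8] / [7];  Q = [1, 3] / [2, 5] / [4]
  Insert 4 (step 6): P = [3, 4] / [5, 6] / [7, 8];  Q = [1, 3] / [2, 5] / [4, 6]
  Insert 1 (step 7): P = [1, 4] / [3, 6] / [5, 8] / [7];  Q = [1, 3] / [2, 5] / [4, 6] / [7]
  Insert 2 (step 8): P = [1, 2] / [3, 4] / [5, 6] / [7, 8];  Q = [1, 3] / [2, 5] / [4, 6] / [7, 8]
Final shape: (2, 2, 2, 2).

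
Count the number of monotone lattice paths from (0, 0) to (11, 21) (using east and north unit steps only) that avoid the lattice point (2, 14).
Number of paths = 127651680

Total paths from (0, 0) to (11, 21): C(32, 11) = 129024480. Paths through (2, 14): (paths (0, 0) → (2, 14)) × (paths (2, 14) → (11, 21)) = C(16, 2) · C(16, 9) = 120 · 11440 = 1372800. Avoidance count = 129024480 − 1372800 = 127651680.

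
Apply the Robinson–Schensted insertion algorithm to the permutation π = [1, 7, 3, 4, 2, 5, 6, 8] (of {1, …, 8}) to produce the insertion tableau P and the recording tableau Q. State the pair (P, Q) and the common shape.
P = [1, 2, 4, 5, 6, 8] / [3] / [7];  Q = [1, 2, 4, 6, 7, 8] / [3] / [5];  common shape = (6, 1, 1)

Row-insert the values π_1, π_2, … into P one at a time, bumping the leftmost entry strictly greater than the inserted value down to the next row. The recording tableau Q records, in position (i, j), the step at which that cell was added to P.
  Insert 1 (step 1): P = [1];  Q = [1]
  Insert 7 (step 2): P = [1, 7];  Q = [1, 2]
  Insert 3 (step 3): P = [1, 3] / [7];  Q = [1, 2] / [3]
  Insert 4 (step 4): P = [1, 3, 4] / [7];  Q = [1, 2, 4] / [3]
  Insert 2 (step 5): P = [1, 2, 4] / [3] / [7];  Q = [1, 2, 4] / [3] / [5]
  Insert 5 (step 6): P = [1, 2, 4, 5] / [3] / [7];  Q = [1, 2, 4, 6] / [3] / [5]
  Insert 6 (step 7): P = [1, 2, 4, 5, 6] / [3] / [7];  Q = [1, 2, 4, 6, 7] / [3] / [5]
  Insert 8 (step 8): P = [1, 2, 4, 5, 6, 8] / [3] / [7];  Q = [1, 2, 4, 6, 7, 8] / [3] / [5]
Final shape: (6, 1, 1).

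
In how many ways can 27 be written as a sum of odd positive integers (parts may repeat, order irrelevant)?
p_odd(27) = 192

Enumerate partitions using only odd parts via the recurrence o(n, m) = o(n, m−2) + o(n−m, m) over odd m, starting from the largest odd part ≤ n. This gives p_odd(27) = 192. (Euler's theorem: equals the count of distinct-part partitions.)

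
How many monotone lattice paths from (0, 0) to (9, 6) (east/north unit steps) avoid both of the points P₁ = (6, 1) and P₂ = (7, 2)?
Number of paths = 4283

Inclusion–exclusion. Total paths: C(15, 9) = 5005. Through P₁: C(7, 6)·C(8, 3) = 392. Through P₂: C(9, 7)·C(6, 2) = 540. Since P₁ is strictly southwest of P₂, a monotone path through both must visit P₁ then P₂; paths through both = C(7, 6)·C(2, 1)·C(6, 2) = 210. Avoid both = 5005 − 392 − 540 + 210 = 4283.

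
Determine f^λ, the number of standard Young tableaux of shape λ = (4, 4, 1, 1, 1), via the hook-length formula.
# SYT of shape (4, 4, 1, 1, 1) = 825

Hook-length formula: f^λ = n! / Π hook(c), product over all cells c of the Young diagram. For λ = (4, 4, 1, 1, 1), n = 11 boxes. Hook lengths by row (left-to-right, top-to-bottom): [8, 4, 3, 2]; [7, 3, 2, 1]; [3]; [2]; [1]. Product of hooks = 48384. So f^λ = 11! / 48384 = 39916800 / 48384 = 825.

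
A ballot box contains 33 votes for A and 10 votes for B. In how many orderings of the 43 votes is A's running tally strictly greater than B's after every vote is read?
Strict-lead orderings = 1025551163

Total orderings of the 43 votes with 33 for A: C(43, 33) = 1917334783. By the Bertrand ballot formula (Cycle Lemma / reflection principle), the number of orderings in which A is strictly ahead of B throughout is (p − q)/(p + q) · C(p + q, p) = (33 − 10)/(33 + 10) · 1917334783 = 1025551163.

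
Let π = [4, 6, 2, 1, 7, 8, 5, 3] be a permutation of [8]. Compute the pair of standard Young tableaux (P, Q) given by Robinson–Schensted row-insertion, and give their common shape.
P = [1, 3, 7, 8] / [2, 5] / [4, 6];  Q = [1, 2, 5, 6] / [3, 7] / [4, 8];  common shape = (4, 2, 2)

Row-insert the values π_1, π_2, … into P one at a time, bumping the leftmost entry strictly greater than the inserted value down to the next row. The recording tableau Q records, in position (i, j), the step at which that cell was added to P.
  Insert 4 (step 1): P = [4];  Q = [1]
  Insert 6 (step 2): P = [4, 6];  Q = [1, 2]
  Insert 2 (step 3): P = [2, 6] / [4];  Q = [1, 2] / [3]
  Insert 1 (step 4): P = [1, 6] / [2] / [4];  Q = [1, 2] / [3] / [4]
  Insert 7 (step 5): P = [1, 6, 7] / [2] / [4];  Q = [1, 2, 5] / [3] / [4]
  Insert 8 (step 6): P = [1, 6, 7, 8] / [2] / [4];  Q = [1, 2, 5, 6] / [3] / [4]
  Insert 5 (step 7): P = [1, 5, 7, 8] / [2, 6] / [4];  Q = [1, 2, 5, 6] / [3, 7] / [4]
  Insert 3 (step 8): P = [1, 3, 7, 8] / [2, 5] / [4, 6];  Q = [1, 2, 5, 6] / [3, 7] / [4, 8]
Final shape: (4, 2, 2).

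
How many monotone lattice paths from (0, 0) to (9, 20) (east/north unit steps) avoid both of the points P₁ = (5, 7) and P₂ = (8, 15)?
Number of paths = 5972241

Inclusion–exclusion. Total paths: C(29, 9) = 10015005. Through P₁: C(12, 5)·C(17, 4) = 1884960. Through P₂: C(23, 8)·C(6, 1) = 2941884. Since P₁ is strictly southwest of P₂, a monotone path through both must visit P₁ then P₂; paths through both = C(12, 5)·C(11, 3)·C(6, 1) = 784080. Avoid both = 10015005 − 1884960 − 2941884 + 784080 = 5972241.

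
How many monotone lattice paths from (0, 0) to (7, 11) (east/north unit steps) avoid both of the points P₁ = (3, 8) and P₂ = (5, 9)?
Number of paths = 17007

Inclusion–exclusion. Total paths: C(18, 7) = 31824. Through P₁: C(11, 3)·C(7, 4) = 5775. Through P₂: C(14, 5)·C(4, 2) = 12012. Since P₁ is strictly southwest of P₂, a monotone path through both must visit P₁ then P₂; paths through both = C(11, 3)·C(3, 2)·C(4, 2) = 2970. Avoid both = 31824 − 5775 − 12012 + 2970 = 17007.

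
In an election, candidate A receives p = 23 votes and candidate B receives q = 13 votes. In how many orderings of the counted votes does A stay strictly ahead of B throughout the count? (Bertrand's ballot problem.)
Strict-lead orderings = 641886000

Total orderings of the 36 votes with 23 for A: C(36, 23) = 2310789600. By the Bertrand ballot formula (Cycle Lemma / reflection principle), the number of orderings in which A is strictly ahead of B throughout is (p − q)/(p + q) · C(p + q, p) = (23 − 13)/(23 + 13) · 2310789600 = 641886000.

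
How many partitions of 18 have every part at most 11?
p(18, parts ≤ 11) = 355

Use the recurrence p(n, m) = p(n, m−1) + p(n−m, m): either the largest part is < m (count p(n, m−1)) or the largest part is exactly m (remove one copy of m, count p(n−m, m)). With p(0, ·) = 1 this gives p(18, parts ≤ 11) = 355. (By conjugating Young diagrams, this also counts partitions of 18 into at most 11 parts.)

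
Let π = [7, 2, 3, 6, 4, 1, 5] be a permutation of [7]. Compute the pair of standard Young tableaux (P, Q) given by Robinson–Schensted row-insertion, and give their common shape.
P = [1, 3, 4, 5] / [2] / [6] / [7];  Q = [1, 3, 4, 7] / [2] / [5] / [6];  common shape = (4, 1, 1, 1)

Row-insert the values π_1, π_2, … into P one at a time, bumping the leftmost entry strictly greater than the inserted value down to the next row. The recording tableau Q records, in position (i, j), the step at which that cell was added to P.
  Insert 7 (step 1): P = [7];  Q = [1]
  Insert 2 (step 2): P = [2] / [7];  Q = [1] / [2]
  Insert 3 (step 3): P = [2, 3] / [7];  Q = [1, 3] / [2]
  Insert 6 (step 4): P = [2, 3, 6] / [7];  Q = [1, 3, 4] / [2]
  Insert 4 (step 5): P = [2, 3, 4] / [6] / [7];  Q = [1, 3, 4] / [2] / [5]
  Insert 1 (step 6): P = [1, 3, 4] / [2] / [6] / [7];  Q = [1, 3, 4] / [2] / [5] / [6]
  Insert 5 (step 7): P = [1, 3, 4, 5] / [2] / [6] / [7];  Q = [1, 3, 4, 7] / [2] / [5] / [6]
Final shape: (4, 1, 1, 1).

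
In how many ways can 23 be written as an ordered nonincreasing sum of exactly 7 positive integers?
p(23, 7 parts) = 164

Partitions of n into exactly k parts are in bijection with partitions of n − k into at most k parts (subtract 1 from each part). So p(23, exactly 7) = p(16, parts ≤ 7). Computing via the recurrence p(m, j) = p(m, j−1) + p(m−j, j) gives 164.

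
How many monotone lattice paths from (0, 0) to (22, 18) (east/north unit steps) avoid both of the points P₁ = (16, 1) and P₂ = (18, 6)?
Number of paths = 113134230721

Inclusion–exclusion. Total paths: C(40, 22) = 113380261800. Through P₁: C(17, 16)·C(23, 6) = 1716099. Through P₂: C(24, 18)·C(16, 4) = 244964720. Since P₁ is strictly southwest of P₂, a monotone path through both must visit P₁ then P₂; paths through both = C(17, 16)·C(7, 2)·C(16, 4) = 649740. Avoid both = 113380261800 − 1716099 − 244964720 + 649740 = 113134230721.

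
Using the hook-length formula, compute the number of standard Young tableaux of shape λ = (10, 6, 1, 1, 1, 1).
# SYT of shape (10, 6, 1, 1, 1, 1) = 7759752

Hook-length formula: f^λ = n! / Π hook(c), product over all cells c of the Young diagram. For λ = (10, 6, 1, 1, 1, 1), n = 20 boxes. Hook lengths by row (left-to-right, top-to-bottom): [15, 10, 9, 8, 7, 6, 4, 3, 2, 1]; [10, 5, 4, 3, 2, 1]; [4]; [3]; [2]; [1]. Product of hooks = 313528320000. So f^λ = 20! / 313528320000 = 2432902008176640000 / 313528320000 = 7759752.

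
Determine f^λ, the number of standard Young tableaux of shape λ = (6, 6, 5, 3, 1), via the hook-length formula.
# SYT of shape (6, 6, 5, 3, 1) = 224478540

Hook-length formula: f^λ = n! / Π hook(c), product over all cells c of the Young diagram. For λ = (6, 6, 5, 3, 1), n = 21 boxes. Hook lengths by row (left-to-right, top-to-bottom): [10, 8, 7, 5, 4, 2]; [9, 7, 6, 4, 3, 1]; [7, 5, 4, 2, 1]; [4, 2, 1]; [1]. Product of hooks = 227598336000. So f^λ = 21! / 227598336000 = 51090942171709440000 / 227598336000 = 224478540.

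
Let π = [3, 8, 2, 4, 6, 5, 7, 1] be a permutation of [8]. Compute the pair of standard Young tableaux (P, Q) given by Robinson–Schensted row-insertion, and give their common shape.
P = [1, 4, 5, 7] / [2, 6] / [3] / [8];  Q = [1, 2, 5, 7] / [3, 4] / [6] / [8];  common shape = (4, 2, 1, 1)

Row-insert the values π_1, π_2, … into P one at a time, bumping the leftmost entry strictly greater than the inserted value down to the next row. The recording tableau Q records, in position (i, j), the step at which that cell was added to P.
  Insert 3 (step 1): P = [3];  Q = [1]
  Insert 8 (step 2): P = [3, 8];  Q = [1, 2]
  Insert 2 (step 3): P = [2, 8] / [3];  Q = [1, 2] / [3]
  Insert 4 (step 4): P = [2, 4] / [3, 8];  Q = [1, 2] / [3, 4]
  Insert 6 (step 5): P = [2, 4, 6] / [3, 8];  Q = [1, 2, 5] / [3, 4]
  Insert 5 (step 6): P = [2, 4, 5] / [3, 6] / [8];  Q = [1, 2, 5] / [3, 4] / [6]
  Insert 7 (step 7): P = [2, 4, 5, 7] / [3, 6] / [8];  Q = [1, 2, 5, 7] / [3, 4] / [6]
  Insert 1 (step 8): P = [1, 4, 5, 7] / [2, 6] / [3] / [8];  Q = [1, 2, 5, 7] / [3, 4] / [6] / [8]
Final shape: (4, 2, 1, 1).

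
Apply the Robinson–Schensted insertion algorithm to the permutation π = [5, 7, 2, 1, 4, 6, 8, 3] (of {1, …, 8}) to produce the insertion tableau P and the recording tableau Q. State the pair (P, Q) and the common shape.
P = [1, 3, 6, 8] / [2, 4] / [5, 7];  Q = [1, 2, 6, 7] / [3, 5] / [4, 8];  common shape = (4, 2, 2)

Row-insert the values π_1, π_2, … into P one at a time, bumping the leftmost entry strictly greater than the inserted value down to the next row. The recording tableau Q records, in position (i, j), the step at which that cell was added to P.
  Insert 5 (step 1): P = [5];  Q = [1]
  Insert 7 (step 2): P = [5, 7];  Q = [1, 2]
  Insert 2 (step 3): P = [2, 7] / [5];  Q = [1, 2] / [3]
  Insert 1 (step 4): P = [1, 7] / [2] / [5];  Q = [1, 2] / [3] / [4]
  Insert 4 (step 5): P = [1, 4] / [2, 7] / [5];  Q = [1, 2] / [3, 5] / [4]
  Insert 6 (step 6): P = [1, 4, 6] / [2, 7] / [5];  Q = [1, 2, 6] / [3, 5] / [4]
  Insert 8 (step 7): P = [1, 4, 6, 8] / [2, 7] / [5];  Q = [1, 2, 6, 7] / [3, 5] / [4]
  Insert 3 (step 8): P = [1, 3, 6, 8] / [2, 4] / [5, 7];  Q = [1, 2, 6, 7] / [3, 5] / [4, 8]
Final shape: (4, 2, 2).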